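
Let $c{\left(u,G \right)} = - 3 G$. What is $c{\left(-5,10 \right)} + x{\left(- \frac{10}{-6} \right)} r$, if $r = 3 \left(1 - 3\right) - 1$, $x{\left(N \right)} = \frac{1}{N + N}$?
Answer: $- \frac{321}{10} \approx -32.1$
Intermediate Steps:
$x{\left(N \right)} = \frac{1}{2 N}$
$r = -7$ ($r = 3 \left(1 - 3\right) - 1 = 3 \left(-2\right) - 1 = -6 - 1 = -7$)
$c{\left(-5,10 \right)} + x{\left(- \frac{10}{-6} \right)} r = \left(-3\right) 10 + \frac{1}{2 \left(- \frac{10}{-6}\right)} \left(-7\right) = -30 + \frac{1}{2 \left(\left(-10\right) \left(- \frac{1}{6}\right)\right)} \left(-7\right) = -30 + \frac{1}{2 \cdot \frac{5}{3}} \left(-7\right) = -30 + \frac{1}{2} \cdot \frac{3}{5} \left(-7\right) = -30 + \frac{3}{10} \left(-7\right) = -30 - \frac{21}{10} = - \frac{321}{10}$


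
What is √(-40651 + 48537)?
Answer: √7886 ≈ 88.803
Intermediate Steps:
√(-40651 + 48537) = √7886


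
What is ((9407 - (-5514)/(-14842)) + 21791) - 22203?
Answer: 66749138/7421 ≈ 8994.6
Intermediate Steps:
((9407 - (-5514)/(-14842)) + 21791) - 22203 = ((9407 - (-5514)*(-1)/14842) + 21791) - 22203 = ((9407 - 1*2757/7421) + 21791) - 22203 = ((9407 - 2757/7421) + 21791) - 22203 = (69806590/7421 + 21791) - 22203 = 231517601/7421 - 22203 = 66749138/7421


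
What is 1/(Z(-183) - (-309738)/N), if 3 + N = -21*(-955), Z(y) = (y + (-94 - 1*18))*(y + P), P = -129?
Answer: 3342/307649303 ≈ 1.0863e-5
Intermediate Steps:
Z(y) = (-129 + y)*(-112 + y) (Z(y) = (y + (-94 - 1*18))*(y - 129) = (y + (-94 - 18))*(-129 + y) = (y - 112)*(-129 + y) = (-112 + y)*(-129 + y) = (-129 + y)*(-112 + y))
N = 20052 (N = -3 - 21*(-955) = -3 + 20055 = 20052)
1/(Z(-183) - (-309738)/N) = 1/((14448 + (-183)² - 241*(-183)) - (-309738)/20052) = 1/((14448 + 33489 + 44103) - (-309738)/20052) = 1/(92040 - 1*(-51623/3342)) = 1/(92040 + 51623/3342) = 1/(307649303/3342) = 3342/307649303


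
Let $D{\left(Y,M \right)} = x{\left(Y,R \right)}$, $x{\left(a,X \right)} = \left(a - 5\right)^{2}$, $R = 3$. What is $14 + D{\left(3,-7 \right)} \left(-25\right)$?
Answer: $-86$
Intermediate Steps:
$x{\left(a,X \right)} = \left(-5 + a\right)^{2}$
$D{\left(Y,M \right)} = \left(-5 + Y\right)^{2}$
$14 + D{\left(3,-7 \right)} \left(-25\right) = 14 + \left(-5 + 3\right)^{2} \left(-25\right) = 14 + \left(-2\right)^{2} \left(-25\right) = 14 + 4 \left(-25\right) = 14 - 100 = -86$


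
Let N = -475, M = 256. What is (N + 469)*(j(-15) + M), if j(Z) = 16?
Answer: -1632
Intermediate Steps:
(N + 469)*(j(-15) + M) = (-475 + 469)*(16 + 256) = -6*272 = -1632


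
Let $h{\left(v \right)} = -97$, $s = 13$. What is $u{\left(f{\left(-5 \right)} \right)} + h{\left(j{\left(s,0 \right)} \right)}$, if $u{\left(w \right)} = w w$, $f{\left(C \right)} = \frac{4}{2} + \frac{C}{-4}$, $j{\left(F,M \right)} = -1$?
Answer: $- \frac{1383}{16} \approx -86.438$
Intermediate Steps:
$f{\left(C \right)} = 2 - \frac{C}{4}$ ($f{\left(C \right)} = 4 \cdot \frac{1}{2} + C \left(- \frac{1}{4}\right) = 2 - \frac{C}{4}$)
$u{\left(w \right)} = w^{2}$
$u{\left(f{\left(-5 \right)} \right)} + h{\left(j{\left(s,0 \right)} \right)} = \left(2 - - \frac{5}{4}\right)^{2} - 97 = \left(2 + \frac{5}{4}\right)^{2} - 97 = \left(\frac{13}{4}\right)^{2} - 97 = \frac{169}{16} - 97 = - \frac{1383}{16}$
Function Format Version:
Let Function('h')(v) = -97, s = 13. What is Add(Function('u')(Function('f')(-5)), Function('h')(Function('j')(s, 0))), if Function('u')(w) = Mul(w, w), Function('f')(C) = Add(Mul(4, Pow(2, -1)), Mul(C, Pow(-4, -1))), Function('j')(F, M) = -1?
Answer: Rational(-1383, 16) ≈ -86.438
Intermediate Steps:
Function('f')(C) = Add(2, Mul(Rational(-1, 4), C)) (Function('f')(C) = Add(Mul(4, Rational(1, 2)), Mul(C, Rational(-1, 4))) = Add(2, Mul(Rational(-1, 4), C)))
Function('u')(w) = Pow(w, 2)
Add(Function('u')(Function('f')(-5)), Function('h')(Function('j')(s, 0))) = Add(Pow(Add(2, Mul(Rational(-1, 4), -5)), 2), -97) = Add(Pow(Add(2, Rational(5, 4)), 2), -97) = Add(Pow(Rational(13, 4), 2), -97) = Add(Rational(169, 16), -97) = Rational(-1383, 16)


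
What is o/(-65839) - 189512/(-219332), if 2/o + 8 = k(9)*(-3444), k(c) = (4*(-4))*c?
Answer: 773479099636055/895187206580068 ≈ 0.86404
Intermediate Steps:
k(c) = -16*c
o = 1/247964 (o = 2/(-8 - 16*9*(-3444)) = 2/(-8 - 144*(-3444)) = 2/(-8 + 495936) = 2/495928 = 2*(1/495928) = 1/247964 ≈ 4.0328e-6)
o/(-65839) - 189512/(-219332) = (1/247964)/(-65839) - 189512/(-219332) = (1/247964)*(-1/65839) - 189512*(-1/219332) = -1/16325701796 + 47378/54833 = 773479099636055/895187206580068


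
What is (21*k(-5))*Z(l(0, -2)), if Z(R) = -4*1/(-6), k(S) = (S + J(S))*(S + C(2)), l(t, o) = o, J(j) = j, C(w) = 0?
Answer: 700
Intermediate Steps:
k(S) = 2*S**2 (k(S) = (S + S)*(S + 0) = (2*S)*S = 2*S**2)
Z(R) = 2/3 (Z(R) = -4*(-1/6) = 2/3)
(21*k(-5))*Z(l(0, -2)) = (21*(2*(-5)**2))*(2/3) = (21*(2*25))*(2/3) = (21*50)*(2/3) = 1050*(2/3) = 700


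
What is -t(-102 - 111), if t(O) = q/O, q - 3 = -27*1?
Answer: -8/71 ≈ -0.11268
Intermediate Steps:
q = -24 (q = 3 - 27*1 = 3 - 27 = -24)
t(O) = -24/O
-t(-102 - 111) = -(-24)/(-102 - 111) = -(-24)/(-213) = -(-24)*(-1)/213 = -1*8/71 = -8/71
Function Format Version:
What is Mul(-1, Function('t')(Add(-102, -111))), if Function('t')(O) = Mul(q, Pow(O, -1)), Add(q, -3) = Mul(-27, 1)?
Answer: Rational(-8, 71) ≈ -0.11268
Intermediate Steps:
q = -24 (q = Add(3, Mul(-27, 1)) = Add(3, -27) = -24)
Function('t')(O) = Mul(-24, Pow(O, -1))
Mul(-1, Function('t')(Add(-102, -111))) = Mul(-1, Mul(-24, Pow(Add(-102, -111), -1))) = Mul(-1, Mul(-24, Pow(-213, -1))) = Mul(-1, Mul(-24, Rational(-1, 213))) = Mul(-1, Rational(8, 71)) = Rational(-8, 71)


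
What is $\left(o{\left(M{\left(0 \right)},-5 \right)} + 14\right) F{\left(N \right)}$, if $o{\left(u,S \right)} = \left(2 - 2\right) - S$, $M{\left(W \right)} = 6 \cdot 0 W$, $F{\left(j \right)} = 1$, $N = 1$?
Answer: $19$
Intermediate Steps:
$M{\left(W \right)} = 0$ ($M{\left(W \right)} = 0 W = 0$)
$o{\left(u,S \right)} = - S$ ($o{\left(u,S \right)} = 0 - S = - S$)
$\left(o{\left(M{\left(0 \right)},-5 \right)} + 14\right) F{\left(N \right)} = \left(\left(-1\right) \left(-5\right) + 14\right) 1 = \left(5 + 14\right) 1 = 19 \cdot 1 = 19$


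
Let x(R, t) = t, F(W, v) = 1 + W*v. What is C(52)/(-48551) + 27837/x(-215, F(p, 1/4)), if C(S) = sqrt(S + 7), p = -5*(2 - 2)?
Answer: 27837 - sqrt(59)/48551 ≈ 27837.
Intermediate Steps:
p = 0 (p = -5*0 = 0)
C(S) = sqrt(7 + S)
C(52)/(-48551) + 27837/x(-215, F(p, 1/4)) = sqrt(7 + 52)/(-48551) + 27837/(1 + 0/4) = sqrt(59)*(-1/48551) + 27837/(1 + 0*(1/4)) = -sqrt(59)/48551 + 27837/(1 + 0) = -sqrt(59)/48551 + 27837/1 = -sqrt(59)/48551 + 27837*1 = -sqrt(59)/48551 + 27837 = 27837 - sqrt(59)/48551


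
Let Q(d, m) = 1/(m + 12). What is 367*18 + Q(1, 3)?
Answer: 99091/15 ≈ 6606.1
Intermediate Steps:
Q(d, m) = 1/(12 + m)
367*18 + Q(1, 3) = 367*18 + 1/(12 + 3) = 6606 + 1/15 = 99091/15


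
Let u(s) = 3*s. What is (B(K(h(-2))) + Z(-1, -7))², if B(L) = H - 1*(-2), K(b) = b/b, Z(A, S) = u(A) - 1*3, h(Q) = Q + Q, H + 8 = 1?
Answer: 121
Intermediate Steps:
H = -7 (H = -8 + 1 = -7)
h(Q) = 2*Q
Z(A, S) = -3 + 3*A (Z(A, S) = 3*A - 1*3 = 3*A - 3 = -3 + 3*A)
K(b) = 1
B(L) = -5 (B(L) = -7 - 1*(-2) = -7 + 2 = -5)
(B(K(h(-2))) + Z(-1, -7))² = (-5 + (-3 + 3*(-1)))² = (-5 + (-3 - 3))² = (-5 - 6)² = (-11)² = 121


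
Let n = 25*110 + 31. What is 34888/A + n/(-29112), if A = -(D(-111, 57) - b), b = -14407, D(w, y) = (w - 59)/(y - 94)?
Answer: -13020769907/5174454216 ≈ -2.5164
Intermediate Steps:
D(w, y) = (-59 + w)/(-94 + y)
n = 2781 (n = 2750 + 31 = 2781)
A = -533229/37 (A = -((-59 - 111)/(-94 + 57) - 1*(-14407)) = -(-170/(-37) + 14407) = -(-1/37*(-170) + 14407) = -(170/37 + 14407) = -1*533229/37 = -533229/37 ≈ -14412.)
34888/A + n/(-29112) = 34888/(-533229/37) + 2781/(-29112) = 34888*(-37/533229) + 2781*(-1/29112) = -1290856/533229 - 927/9704 = -13020769907/5174454216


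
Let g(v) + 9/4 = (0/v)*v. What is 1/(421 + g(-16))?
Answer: 4/1675 ≈ 0.0023881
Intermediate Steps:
g(v) = -9/4 (g(v) = -9/4 + (0/v)*v = -9/4 + 0*v = -9/4 + 0 = -9/4)
1/(421 + g(-16)) = 1/(421 - 9/4) = 1/(1675/4) = 4/1675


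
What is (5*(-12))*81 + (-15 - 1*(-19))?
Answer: -4856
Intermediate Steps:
(5*(-12))*81 + (-15 - 1*(-19)) = -60*81 + (-15 + 19) = -4860 + 4 = -4856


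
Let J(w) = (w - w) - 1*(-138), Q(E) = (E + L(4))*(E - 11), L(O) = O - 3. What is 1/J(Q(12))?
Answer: 1/138 ≈ 0.0072464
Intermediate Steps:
L(O) = -3 + O
Q(E) = (1 + E)*(-11 + E) (Q(E) = (E + (-3 + 4))*(E - 11) = (E + 1)*(-11 + E) = (1 + E)*(-11 + E))
J(w) = 138 (J(w) = 0 + 138 = 138)
1/J(Q(12)) = 1/138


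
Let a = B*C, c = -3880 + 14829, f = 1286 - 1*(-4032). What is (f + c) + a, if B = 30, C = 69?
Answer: 18337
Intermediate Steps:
f = 5318 (f = 1286 + 4032 = 5318)
c = 10949
a = 2070 (a = 30*69 = 2070)
(f + c) + a = (5318 + 10949) + 2070 = 16267 + 2070 = 18337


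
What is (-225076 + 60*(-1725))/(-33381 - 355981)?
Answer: 164288/194681 ≈ 0.84388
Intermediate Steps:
(-225076 + 60*(-1725))/(-33381 - 355981) = (-225076 - 103500)/(-389362) = -328576*(-1/389362) = 164288/194681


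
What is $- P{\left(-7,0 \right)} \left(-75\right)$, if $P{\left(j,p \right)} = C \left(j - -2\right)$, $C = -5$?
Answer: $1875$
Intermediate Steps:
$P{\left(j,p \right)} = -10 - 5 j$ ($P{\left(j,p \right)} = - 5 \left(j - -2\right) = - 5 \left(j + 2\right) = - 5 \left(2 + j\right) = -10 - 5 j$)
$- P{\left(-7,0 \right)} \left(-75\right) = - (-10 - -35) \left(-75\right) = - (-10 + 35) \left(-75\right) = \left(-1\right) 25 \left(-75\right) = \left(-25\right) \left(-75\right) = 1875$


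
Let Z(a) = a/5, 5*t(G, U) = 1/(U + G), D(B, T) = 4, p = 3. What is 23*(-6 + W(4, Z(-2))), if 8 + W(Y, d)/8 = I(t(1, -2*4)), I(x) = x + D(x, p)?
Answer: -30774/35 ≈ -879.26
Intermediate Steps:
t(G, U) = 1/(5*(G + U)) (t(G, U) = 1/(5*(U + G)) = 1/(5*(G + U)))
Z(a) = a/5 (Z(a) = a*(1/5) = a/5)
I(x) = 4 + x (I(x) = x + 4 = 4 + x)
W(Y, d) = -1128/35 (W(Y, d) = -64 + 8*(4 + 1/(5*(1 - 2*4))) = -64 + 8*(4 + 1/(5*(1 - 8))) = -64 + 8*(4 + (1/5)/(-7)) = -64 + 8*(4 + (1/5)*(-1/7)) = -64 + 8*(4 - 1/35) = -64 + 8*(139/35) = -64 + 1112/35 = -1128/35)
23*(-6 + W(4, Z(-2))) = 23*(-6 - 1128/35) = 23*(-1338/35) = -30774/35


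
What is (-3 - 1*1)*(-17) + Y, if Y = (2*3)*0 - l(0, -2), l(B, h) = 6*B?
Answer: 68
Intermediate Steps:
Y = 0 (Y = (2*3)*0 - 6*0 = 6*0 - 1*0 = 0 + 0 = 0)
(-3 - 1*1)*(-17) + Y = (-3 - 1*1)*(-17) + 0 = (-3 - 1)*(-17) + 0 = -4*(-17) + 0 = 68 + 0 = 68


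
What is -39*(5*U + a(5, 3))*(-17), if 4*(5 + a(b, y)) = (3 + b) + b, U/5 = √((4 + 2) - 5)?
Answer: 61659/4 ≈ 15415.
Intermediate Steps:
U = 5 (U = 5*√((4 + 2) - 5) = 5*√(6 - 5) = 5*√1 = 5*1 = 5)
a(b, y) = -17/4 + b/2 (a(b, y) = -5 + ((3 + b) + b)/4 = -5 + (3 + 2*b)/4 = -5 + (¾ + b/2) = -17/4 + b/2)
-39*(5*U + a(5, 3))*(-17) = -39*(5*5 + (-17/4 + (½)*5))*(-17) = -39*(25 + (-17/4 + 5/2))*(-17) = -39*(25 - 7/4)*(-17) = -39*93/4*(-17) = -3627/4*(-17) = 61659/4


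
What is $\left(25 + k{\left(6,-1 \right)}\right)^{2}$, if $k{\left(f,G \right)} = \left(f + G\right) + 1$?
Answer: $961$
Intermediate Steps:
$k{\left(f,G \right)} = 1 + G + f$ ($k{\left(f,G \right)} = \left(G + f\right) + 1 = 1 + G + f$)
$\left(25 + k{\left(6,-1 \right)}\right)^{2} = \left(25 + \left(1 - 1 + 6\right)\right)^{2} = \left(25 + 6\right)^{2} = 31^{2} = 961$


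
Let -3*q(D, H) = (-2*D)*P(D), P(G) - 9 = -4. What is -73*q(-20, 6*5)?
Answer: 14600/3 ≈ 4866.7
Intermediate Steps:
P(G) = 5 (P(G) = 9 - 4 = 5)
q(D, H) = 10*D/3 (q(D, H) = -(-2*D)*5/3 = -(-10)*D/3 = 10*D/3)
-73*q(-20, 6*5) = -730*(-20)/3 = -73*(-200/3) = 14600/3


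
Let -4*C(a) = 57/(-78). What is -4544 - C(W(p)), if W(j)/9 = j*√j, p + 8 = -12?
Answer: -472595/104 ≈ -4544.2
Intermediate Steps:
p = -20 (p = -8 - 12 = -20)
W(j) = 9*j^(3/2) (W(j) = 9*(j*√j) = 9*j^(3/2))
C(a) = 19/104 (C(a) = -57/(4*(-78)) = -57*(-1)/(4*78) = -¼*(-19/26) = 19/104)
-4544 - C(W(p)) = -4544 - 1*19/104 = -4544 - 19/104 = -472595/104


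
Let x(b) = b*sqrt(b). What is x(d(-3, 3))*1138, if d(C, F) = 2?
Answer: 2276*sqrt(2) ≈ 3218.8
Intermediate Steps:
x(b) = b**(3/2)
x(d(-3, 3))*1138 = 2**(3/2)*1138 = (2*sqrt(2))*1138 = 2276*sqrt(2)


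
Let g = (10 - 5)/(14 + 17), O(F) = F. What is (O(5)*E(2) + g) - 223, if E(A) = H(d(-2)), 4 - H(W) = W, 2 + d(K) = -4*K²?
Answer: -3498/31 ≈ -112.84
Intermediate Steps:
d(K) = -2 - 4*K²
g = 5/31 ≈ 0.16129
H(W) = 4 - W
E(A) = 22 (E(A) = 4 - (-2 - 4*(-2)²) = 4 - (-2 - 4*4) = 4 - (-2 - 16) = 4 - 1*(-18) = 4 + 18 = 22)
(O(5)*E(2) + g) - 223 = (5*22 + 5/31) - 223 = (110 + 5/31) - 223 = 3415/31 - 223 = -3498/31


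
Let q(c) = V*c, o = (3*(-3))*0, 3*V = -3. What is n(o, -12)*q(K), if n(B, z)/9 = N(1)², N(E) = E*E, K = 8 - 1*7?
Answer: -9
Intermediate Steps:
V = -1 (V = (⅓)*(-3) = -1)
K = 1 (K = 8 - 7 = 1)
o = 0 (o = -9*0 = 0)
N(E) = E²
q(c) = -c
n(B, z) = 9 (n(B, z) = 9*(1²)² = 9*1² = 9*1 = 9)
n(o, -12)*q(K) = 9*(-1*1) = 9*(-1) = -9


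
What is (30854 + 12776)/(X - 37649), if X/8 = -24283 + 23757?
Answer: -43630/41857 ≈ -1.0424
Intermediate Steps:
X = -4208 (X = 8*(-24283 + 23757) = 8*(-526) = -4208)
(30854 + 12776)/(X - 37649) = (30854 + 12776)/(-4208 - 37649) = 43630/(-41857) = 43630*(-1/41857) = -43630/41857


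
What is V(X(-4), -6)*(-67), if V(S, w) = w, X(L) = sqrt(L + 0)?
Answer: 402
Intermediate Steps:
X(L) = sqrt(L)
V(X(-4), -6)*(-67) = -6*(-67) = 402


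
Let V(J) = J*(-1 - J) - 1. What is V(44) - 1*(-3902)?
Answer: 1921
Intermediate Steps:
V(J) = -1 + J*(-1 - J)
V(44) - 1*(-3902) = (-1 - 1*44 - 1*44²) - 1*(-3902) = (-1 - 44 - 1*1936) + 3902 = (-1 - 44 - 1936) + 3902 = -1981 + 3902 = 1921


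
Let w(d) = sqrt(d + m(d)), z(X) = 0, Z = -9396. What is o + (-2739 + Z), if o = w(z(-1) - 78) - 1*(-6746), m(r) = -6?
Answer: -5389 + 2*I*sqrt(21) ≈ -5389.0 + 9.1651*I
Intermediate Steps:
w(d) = sqrt(-6 + d) (w(d) = sqrt(d - 6) = sqrt(-6 + d))
o = 6746 + 2*I*sqrt(21) (o = sqrt(-6 + (0 - 78)) - 1*(-6746) = sqrt(-6 - 78) + 6746 = sqrt(-84) + 6746 = 2*I*sqrt(21) + 6746 = 6746 + 2*I*sqrt(21) ≈ 6746.0 + 9.1651*I)
o + (-2739 + Z) = (6746 + 2*I*sqrt(21)) + (-2739 - 9396) = (6746 + 2*I*sqrt(21)) - 12135 = -5389 + 2*I*sqrt(21)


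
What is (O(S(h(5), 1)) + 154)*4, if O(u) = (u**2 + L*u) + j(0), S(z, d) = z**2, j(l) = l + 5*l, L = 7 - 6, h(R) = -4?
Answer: 1704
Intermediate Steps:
L = 1
j(l) = 6*l
O(u) = u + u**2 (O(u) = (u**2 + 1*u) + 6*0 = (u**2 + u) + 0 = (u + u**2) + 0 = u + u**2)
(O(S(h(5), 1)) + 154)*4 = ((-4)**2*(1 + (-4)**2) + 154)*4 = (16*(1 + 16) + 154)*4 = (16*17 + 154)*4 = (272 + 154)*4 = 426*4 = 1704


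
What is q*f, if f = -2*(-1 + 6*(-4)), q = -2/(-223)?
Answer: 100/223 ≈ 0.44843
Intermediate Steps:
q = 2/223 (q = -2*(-1/223) = 2/223 ≈ 0.0089686)
f = 50 (f = -2*(-1 - 24) = -2*(-25) = 50)
q*f = (2/223)*50 = 100/223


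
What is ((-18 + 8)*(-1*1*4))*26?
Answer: 1040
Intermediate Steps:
((-18 + 8)*(-1*1*4))*26 = -(-10)*4*26 = -10*(-4)*26 = 40*26 = 1040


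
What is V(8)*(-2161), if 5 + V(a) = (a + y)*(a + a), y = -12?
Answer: 149109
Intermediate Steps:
V(a) = -5 + 2*a*(-12 + a) (V(a) = -5 + (a - 12)*(a + a) = -5 + (-12 + a)*(2*a) = -5 + 2*a*(-12 + a))
V(8)*(-2161) = (-5 - 24*8 + 2*8**2)*(-2161) = (-5 - 192 + 2*64)*(-2161) = (-5 - 192 + 128)*(-2161) = -69*(-2161) = 149109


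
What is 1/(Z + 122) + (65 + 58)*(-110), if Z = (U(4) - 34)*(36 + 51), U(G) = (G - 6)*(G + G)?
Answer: -57204841/4228 ≈ -13530.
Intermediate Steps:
U(G) = 2*G*(-6 + G) (U(G) = (-6 + G)*(2*G) = 2*G*(-6 + G))
Z = -4350 (Z = (2*4*(-6 + 4) - 34)*(36 + 51) = (2*4*(-2) - 34)*87 = (-16 - 34)*87 = -50*87 = -4350)
1/(Z + 122) + (65 + 58)*(-110) = 1/(-4350 + 122) + (65 + 58)*(-110) = 1/(-4228) + 123*(-110) = -1/4228 - 13530 = -57204841/4228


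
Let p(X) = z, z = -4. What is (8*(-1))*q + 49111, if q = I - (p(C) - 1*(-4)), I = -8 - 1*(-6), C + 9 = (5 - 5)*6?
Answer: 49127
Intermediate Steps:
C = -9 (C = -9 + (5 - 5)*6 = -9 + 0*6 = -9 + 0 = -9)
p(X) = -4
I = -2 (I = -8 + 6 = -2)
q = -2 (q = -2 - (-4 - 1*(-4)) = -2 - (-4 + 4) = -2 - 1*0 = -2 + 0 = -2)
(8*(-1))*q + 49111 = (8*(-1))*(-2) + 49111 = -8*(-2) + 49111 = 16 + 49111 = 49127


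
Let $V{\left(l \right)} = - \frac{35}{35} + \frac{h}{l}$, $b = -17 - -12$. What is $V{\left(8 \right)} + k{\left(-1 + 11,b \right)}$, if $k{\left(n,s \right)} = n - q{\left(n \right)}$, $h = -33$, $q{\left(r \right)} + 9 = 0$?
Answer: $\frac{111}{8} \approx 13.875$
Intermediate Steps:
$q{\left(r \right)} = -9$ ($q{\left(r \right)} = -9 + 0 = -9$)
$b = -5$ ($b = -17 + 12 = -5$)
$V{\left(l \right)} = -1 - \frac{33}{l}$ ($V{\left(l \right)} = - \frac{35}{35} - \frac{33}{l} = \left(-35\right) \frac{1}{35} - \frac{33}{l} = -1 - \frac{33}{l}$)
$k{\left(n,s \right)} = 9 + n$ ($k{\left(n,s \right)} = n - -9 = n + 9 = 9 + n$)
$V{\left(8 \right)} + k{\left(-1 + 11,b \right)} = \frac{-33 - 8}{8} + \left(9 + \left(-1 + 11\right)\right) = \frac{-33 - 8}{8} + \left(9 + 10\right) = \frac{1}{8} \left(-41\right) + 19 = - \frac{41}{8} + 19 = \frac{111}{8}$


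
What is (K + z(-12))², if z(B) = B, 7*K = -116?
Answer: 40000/49 ≈ 816.33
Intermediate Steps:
K = -116/7 (K = (⅐)*(-116) = -116/7 ≈ -16.571)
(K + z(-12))² = (-116/7 - 12)² = (-200/7)² = 40000/49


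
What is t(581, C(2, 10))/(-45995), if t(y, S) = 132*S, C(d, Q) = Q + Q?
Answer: -528/9199 ≈ -0.057398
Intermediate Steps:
C(d, Q) = 2*Q
t(581, C(2, 10))/(-45995) = (132*(2*10))/(-45995) = (132*20)*(-1/45995) = 2640*(-1/45995) = -528/9199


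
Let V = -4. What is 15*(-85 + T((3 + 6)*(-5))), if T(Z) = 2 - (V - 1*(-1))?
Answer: -1200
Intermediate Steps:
T(Z) = 5 (T(Z) = 2 - (-4 - 1*(-1)) = 2 - (-4 + 1) = 2 - 1*(-3) = 2 + 3 = 5)
15*(-85 + T((3 + 6)*(-5))) = 15*(-85 + 5) = 15*(-80) = -1200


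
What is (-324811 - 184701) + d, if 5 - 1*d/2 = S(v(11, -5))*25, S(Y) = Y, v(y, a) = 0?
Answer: -509502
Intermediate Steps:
d = 10 (d = 10 - 0*25 = 10 - 2*0 = 10 + 0 = 10)
(-324811 - 184701) + d = (-324811 - 184701) + 10 = -509512 + 10 = -509502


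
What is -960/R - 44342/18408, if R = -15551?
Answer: -335945381/143131404 ≈ -2.3471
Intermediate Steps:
-960/R - 44342/18408 = -960/(-15551) - 44342/18408 = -960*(-1/15551) - 44342*1/18408 = 960/15551 - 22171/9204 = -335945381/143131404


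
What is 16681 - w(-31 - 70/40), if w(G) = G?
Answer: 66855/4 ≈ 16714.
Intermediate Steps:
16681 - w(-31 - 70/40) = 16681 - (-31 - 70/40) = 16681 - (-31 - 70*1/40) = 16681 - (-31 - 7/4) = 16681 - 1*(-131/4) = 16681 + 131/4 = 66855/4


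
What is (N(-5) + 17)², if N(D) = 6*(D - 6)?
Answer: 2401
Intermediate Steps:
N(D) = -36 + 6*D (N(D) = 6*(-6 + D) = -36 + 6*D)
(N(-5) + 17)² = ((-36 + 6*(-5)) + 17)² = ((-36 - 30) + 17)² = (-66 + 17)² = (-49)² = 2401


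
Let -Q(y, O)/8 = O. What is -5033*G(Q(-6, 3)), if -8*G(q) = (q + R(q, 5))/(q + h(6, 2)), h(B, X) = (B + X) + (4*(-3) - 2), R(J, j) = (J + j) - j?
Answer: 5033/5 ≈ 1006.6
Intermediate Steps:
R(J, j) = J
Q(y, O) = -8*O
h(B, X) = -14 + B + X (h(B, X) = (B + X) + (-12 - 2) = (B + X) - 14 = -14 + B + X)
G(q) = -q/(4*(-6 + q)) (G(q) = -(q + q)/(8*(q + (-14 + 6 + 2))) = -2*q/(8*(q - 6)) = -2*q/(8*(-6 + q)) = -q/(4*(-6 + q)))
-5033*G(Q(-6, 3)) = -(-5033)*(-8*3)/(-24 + 4*(-8*3)) = -(-5033)*(-24)/(-24 + 4*(-24)) = -(-5033)*(-24)/(-24 - 96) = -(-5033)*(-24)/(-120) = -(-5033)*(-24)*(-1)/120 = -5033*(-1/5) = 5033/5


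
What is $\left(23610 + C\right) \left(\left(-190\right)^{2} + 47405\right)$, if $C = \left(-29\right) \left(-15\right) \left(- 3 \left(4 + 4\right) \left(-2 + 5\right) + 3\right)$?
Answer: $-534849525$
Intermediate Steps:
$C = -30015$ ($C = 435 \left(- 3 \cdot 8 \cdot 3 + 3\right) = 435 \left(\left(-3\right) 24 + 3\right) = 435 \left(-72 + 3\right) = 435 \left(-69\right) = -30015$)
$\left(23610 + C\right) \left(\left(-190\right)^{2} + 47405\right) = \left(23610 - 30015\right) \left(\left(-190\right)^{2} + 47405\right) = - 6405 \left(36100 + 47405\right) = \left(-6405\right) 83505 = -534849525$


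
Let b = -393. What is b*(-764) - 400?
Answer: 299852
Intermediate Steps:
b*(-764) - 400 = -393*(-764) - 400 = 300252 - 400 = 299852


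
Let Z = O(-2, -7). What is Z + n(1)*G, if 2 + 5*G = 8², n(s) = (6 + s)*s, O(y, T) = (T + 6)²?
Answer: 439/5 ≈ 87.800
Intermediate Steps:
O(y, T) = (6 + T)²
n(s) = s*(6 + s)
G = 62/5 (G = -⅖ + (⅕)*8² = -⅖ + (⅕)*64 = -⅖ + 64/5 = 62/5 ≈ 12.400)
Z = 1 (Z = (6 - 7)² = (-1)² = 1)
Z + n(1)*G = 1 + (1*(6 + 1))*(62/5) = 1 + (1*7)*(62/5) = 1 + 7*(62/5) = 1 + 434/5 = 439/5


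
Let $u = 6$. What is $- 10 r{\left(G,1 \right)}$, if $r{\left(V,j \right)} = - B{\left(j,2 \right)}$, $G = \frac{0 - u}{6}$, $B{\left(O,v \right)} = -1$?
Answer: $-10$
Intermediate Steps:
$G = -1$ ($G = \frac{0 - 6}{6} = \left(0 - 6\right) \frac{1}{6} = \left(-6\right) \frac{1}{6} = -1$)
$r{\left(V,j \right)} = 1$ ($r{\left(V,j \right)} = \left(-1\right) \left(-1\right) = 1$)
$- 10 r{\left(G,1 \right)} = \left(-10\right) 1 = -10$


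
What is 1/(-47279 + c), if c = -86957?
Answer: -1/134236 ≈ -7.4496e-6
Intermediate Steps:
1/(-47279 + c) = 1/(-47279 - 86957) = 1/(-134236) = -1/134236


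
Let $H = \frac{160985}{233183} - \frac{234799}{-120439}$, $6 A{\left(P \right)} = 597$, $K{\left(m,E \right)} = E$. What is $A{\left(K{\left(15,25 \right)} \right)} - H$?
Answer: $\frac{5440501124799}{56168654674} \approx 96.86$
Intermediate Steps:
$A{\left(P \right)} = \frac{199}{2}$ ($A{\left(P \right)} = \frac{1}{6} \cdot 597 = \frac{199}{2}$)
$H = \frac{74140007632}{28084327337}$ ($H = 160985 \cdot \frac{1}{233183} - - \frac{234799}{120439} = \frac{160985}{233183} + \frac{234799}{120439} = \frac{74140007632}{28084327337} \approx 2.6399$)
$A{\left(K{\left(15,25 \right)} \right)} - H = \frac{199}{2} - \frac{74140007632}{28084327337} = \frac{5440501124799}{56168654674}$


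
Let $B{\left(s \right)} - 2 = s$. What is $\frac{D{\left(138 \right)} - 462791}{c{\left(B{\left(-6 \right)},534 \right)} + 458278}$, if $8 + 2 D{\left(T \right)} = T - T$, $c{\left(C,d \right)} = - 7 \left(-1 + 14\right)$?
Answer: $- \frac{154265}{152729} \approx -1.0101$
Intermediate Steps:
$B{\left(s \right)} = 2 + s$
$c{\left(C,d \right)} = -91$ ($c{\left(C,d \right)} = \left(-7\right) 13 = -91$)
$D{\left(T \right)} = -4$ ($D{\left(T \right)} = -4 + \frac{T - T}{2} = -4 + \frac{1}{2} \cdot 0 = -4 + 0 = -4$)
$\frac{D{\left(138 \right)} - 462791}{c{\left(B{\left(-6 \right)},534 \right)} + 458278} = \frac{-4 - 462791}{-91 + 458278} = - \frac{462795}{458187} = \left(-462795\right) \frac{1}{458187} = - \frac{154265}{152729}$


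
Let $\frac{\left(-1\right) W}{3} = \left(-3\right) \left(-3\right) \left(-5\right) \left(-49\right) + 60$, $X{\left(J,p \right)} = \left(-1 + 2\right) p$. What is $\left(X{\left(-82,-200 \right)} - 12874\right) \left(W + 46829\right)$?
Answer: $-523404516$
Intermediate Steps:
$X{\left(J,p \right)} = p$ ($X{\left(J,p \right)} = 1 p = p$)
$W = -6795$ ($W = - 3 \left(\left(-3\right) \left(-3\right) \left(-5\right) \left(-49\right) + 60\right) = - 3 \left(9 \left(-5\right) \left(-49\right) + 60\right) = - 3 \left(\left(-45\right) \left(-49\right) + 60\right) = - 3 \left(2205 + 60\right) = \left(-3\right) 2265 = -6795$)
$\left(X{\left(-82,-200 \right)} - 12874\right) \left(W + 46829\right) = \left(-200 - 12874\right) \left(-6795 + 46829\right) = \left(-13074\right) 40034 = -523404516$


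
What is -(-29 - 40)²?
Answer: -4761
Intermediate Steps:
-(-29 - 40)² = -1*(-69)² = -1*4761 = -4761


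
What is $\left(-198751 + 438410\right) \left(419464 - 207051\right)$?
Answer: $50906687167$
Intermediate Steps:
$\left(-198751 + 438410\right) \left(419464 - 207051\right) = 239659 \cdot 212413 = 50906687167$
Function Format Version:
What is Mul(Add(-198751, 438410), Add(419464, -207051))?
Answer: 50906687167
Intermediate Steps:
Mul(Add(-198751, 438410), Add(419464, -207051)) = Mul(239659, 212413) = 50906687167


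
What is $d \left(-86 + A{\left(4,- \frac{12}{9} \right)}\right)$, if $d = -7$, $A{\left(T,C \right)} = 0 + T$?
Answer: $574$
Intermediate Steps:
$A{\left(T,C \right)} = T$
$d \left(-86 + A{\left(4,- \frac{12}{9} \right)}\right) = - 7 \left(-86 + 4\right) = \left(-7\right) \left(-82\right) = 574$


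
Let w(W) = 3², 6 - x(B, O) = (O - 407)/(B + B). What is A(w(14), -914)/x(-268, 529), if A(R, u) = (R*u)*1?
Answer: -2204568/1669 ≈ -1320.9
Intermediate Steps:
x(B, O) = 6 - (-407 + O)/(2*B) (x(B, O) = 6 - (O - 407)/(B + B) = 6 - (-407 + O)/(2*B))
w(W) = 9
A(R, u) = R*u
A(w(14), -914)/x(-268, 529) = (9*(-914))/(((½)*(407 - 1*529 + 12*(-268))/(-268))) = -8226*(-536/(407 - 529 - 3216)) = -8226/((½)*(-1/268)*(-3338)) = -8226/1669/268 = -8226*268/1669 = -2204568/1669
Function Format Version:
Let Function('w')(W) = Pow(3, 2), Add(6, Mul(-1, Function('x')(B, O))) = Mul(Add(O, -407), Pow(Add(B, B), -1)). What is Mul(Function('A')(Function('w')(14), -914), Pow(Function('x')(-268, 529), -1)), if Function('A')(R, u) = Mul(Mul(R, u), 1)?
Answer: Rational(-2204568, 1669) ≈ -1320.9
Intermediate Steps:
Function('x')(B, O) = Add(6, Mul(Rational(-1, 2), Pow(B, -1), Add(-407, O))) (Function('x')(B, O) = Add(6, Mul(-1, Mul(Add(O, -407), Pow(Add(B, B), -1)))) = Add(6, Mul(-1, Mul(Add(-407, O), Pow(Mul(2, B), -1)))) = Add(6, Mul(-1, Mul(Add(-407, O), Mul(Rational(1, 2), Pow(B, -1))))) = Add(6, Mul(-1, Mul(Rational(1, 2), Pow(B, -1), Add(-407, O)))) = Add(6, Mul(Rational(-1, 2), Pow(B, -1), Add(-407, O))))
Function('w')(W) = 9
Function('A')(R, u) = Mul(R, u)
Mul(Function('A')(Function('w')(14), -914), Pow(Function('x')(-268, 529), -1)) = Mul(Mul(9, -914), Pow(Mul(Rational(1, 2), Pow(-268, -1), Add(407, Mul(-1, 529), Mul(12, -268))), -1)) = Mul(-8226, Pow(Mul(Rational(1, 2), Rational(-1, 268), Add(407, -529, -3216)), -1)) = Mul(-8226, Pow(Mul(Rational(1, 2), Rational(-1, 268), -3338), -1)) = Mul(-8226, Pow(Rational(1669, 268), -1)) = Mul(-8226, Rational(268, 1669)) = Rational(-2204568, 1669)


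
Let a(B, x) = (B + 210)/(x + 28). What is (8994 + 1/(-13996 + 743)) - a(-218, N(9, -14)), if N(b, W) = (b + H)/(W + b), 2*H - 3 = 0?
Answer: 30873207819/3432527 ≈ 8994.3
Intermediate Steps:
H = 3/2 (H = 3/2 + (1/2)*0 = 3/2 + 0 = 3/2 ≈ 1.5000)
N(b, W) = (3/2 + b)/(W + b) (N(b, W) = (b + 3/2)/(W + b) = (3/2 + b)/(W + b))
a(B, x) = (210 + B)/(28 + x)
(8994 + 1/(-13996 + 743)) - a(-218, N(9, -14)) = (8994 + 1/(-13996 + 743)) - (210 - 218)/(28 + (3/2 + 9)/(-14 + 9)) = (8994 + 1/(-13253)) - (-8)/(28 + (21/2)/(-5)) = (8994 - 1/13253) - (-8)/(28 - 1/5*21/2) = 119197481/13253 - (-8)/(28 - 21/10) = 119197481/13253 - (-8)/259/10 = 119197481/13253 - 10*(-8)/259 = 119197481/13253 - 1*(-80/259) = 119197481/13253 + 80/259 = 30873207819/3432527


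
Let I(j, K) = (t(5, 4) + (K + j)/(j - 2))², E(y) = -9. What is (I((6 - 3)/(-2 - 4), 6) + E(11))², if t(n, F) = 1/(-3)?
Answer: 337561/50625 ≈ 6.6679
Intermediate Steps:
t(n, F) = -⅓
I(j, K) = (-⅓ + (K + j)/(-2 + j))² (I(j, K) = (-⅓ + (K + j)/(j - 2))² = (-⅓ + (K + j)/(-2 + j))²)
(I((6 - 3)/(-2 - 4), 6) + E(11))² = ((2 + 2*((6 - 3)/(-2 - 4)) + 3*6)²/(9*(-2 + (6 - 3)/(-2 - 4))²) - 9)² = ((2 + 2*(3/(-6)) + 18)²/(9*(-2 + 3/(-6))²) - 9)² = ((2 + 2*(3*(-⅙)) + 18)²/(9*(-2 + 3*(-⅙))²) - 9)² = ((2 + 2*(-½) + 18)²/(9*(-2 - ½)²) - 9)² = ((2 - 1 + 18)²/(9*(-5/2)²) - 9)² = ((⅑)*(4/25)*19² - 9)² = ((⅑)*(4/25)*361 - 9)² = (1444/225 - 9)² = (-581/225)² = 337561/50625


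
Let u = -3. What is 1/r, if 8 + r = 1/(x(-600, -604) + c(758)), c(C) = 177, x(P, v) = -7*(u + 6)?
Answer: -156/1247 ≈ -0.12510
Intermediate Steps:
x(P, v) = -21 (x(P, v) = -7*(-3 + 6) = -7*3 = -21)
r = -1247/156 (r = -8 + 1/(-21 + 177) = -8 + 1/156 = -1247/156 ≈ -7.9936)
1/r = 1/(-1247/156) = -156/1247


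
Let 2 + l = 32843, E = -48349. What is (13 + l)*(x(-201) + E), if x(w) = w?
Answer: -1595061700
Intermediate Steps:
l = 32841 (l = -2 + 32843 = 32841)
(13 + l)*(x(-201) + E) = (13 + 32841)*(-201 - 48349) = 32854*(-48550) = -1595061700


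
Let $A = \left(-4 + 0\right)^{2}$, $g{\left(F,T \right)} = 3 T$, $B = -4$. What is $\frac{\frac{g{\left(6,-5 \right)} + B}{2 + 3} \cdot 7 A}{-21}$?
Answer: $\frac{304}{15} \approx 20.267$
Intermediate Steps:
$A = 16$ ($A = \left(-4\right)^{2} = 16$)
$\frac{\frac{g{\left(6,-5 \right)} + B}{2 + 3} \cdot 7 A}{-21} = \frac{\frac{3 \left(-5\right) - 4}{2 + 3} \cdot 7 \cdot 16}{-21} = \frac{-15 - 4}{5} \cdot 7 \cdot 16 \left(- \frac{1}{21}\right) = \left(-19\right) \frac{1}{5} \cdot 7 \cdot 16 \left(- \frac{1}{21}\right) = \left(- \frac{19}{5}\right) 7 \cdot 16 \left(- \frac{1}{21}\right) = \left(- \frac{133}{5}\right) 16 \left(- \frac{1}{21}\right) = \left(- \frac{2128}{5}\right) \left(- \frac{1}{21}\right) = \frac{304}{15}$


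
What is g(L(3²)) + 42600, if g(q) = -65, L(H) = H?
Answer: 42535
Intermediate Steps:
g(L(3²)) + 42600 = -65 + 42600 = 42535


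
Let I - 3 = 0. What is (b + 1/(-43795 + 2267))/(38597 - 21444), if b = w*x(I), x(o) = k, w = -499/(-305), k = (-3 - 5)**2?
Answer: 1326237903/217260584120 ≈ 0.0061044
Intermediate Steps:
I = 3 (I = 3 + 0 = 3)
k = 64 (k = (-8)**2 = 64)
w = 499/305 (w = -499*(-1/305) = 499/305 ≈ 1.6361)
x(o) = 64
b = 31936/305 (b = (499/305)*64 = 31936/305 ≈ 104.71)
(b + 1/(-43795 + 2267))/(38597 - 21444) = (31936/305 + 1/(-43795 + 2267))/(38597 - 21444) = (31936/305 + 1/(-41528))/17153 = (31936/305 - 1/41528)*(1/17153) = (1326237903/12666040)*(1/17153) = 1326237903/217260584120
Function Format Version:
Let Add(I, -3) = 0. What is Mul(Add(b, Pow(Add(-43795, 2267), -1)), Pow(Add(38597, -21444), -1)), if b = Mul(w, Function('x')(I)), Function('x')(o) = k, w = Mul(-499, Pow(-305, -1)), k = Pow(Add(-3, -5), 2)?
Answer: Rational(1326237903, 217260584120) ≈ 0.0061044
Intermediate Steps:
I = 3 (I = Add(3, 0) = 3)
k = 64 (k = Pow(-8, 2) = 64)
w = Rational(499, 305) (w = Mul(-499, Rational(-1, 305)) = Rational(499, 305) ≈ 1.6361)
Function('x')(o) = 64
b = Rational(31936, 305) (b = Mul(Rational(499, 305), 64) = Rational(31936, 305) ≈ 104.71)
Mul(Add(b, Pow(Add(-43795, 2267), -1)), Pow(Add(38597, -21444), -1)) = Mul(Add(Rational(31936, 305), Pow(Add(-43795, 2267), -1)), Pow(Add(38597, -21444), -1)) = Mul(Add(Rational(31936, 305), Pow(-41528, -1)), Pow(17153, -1)) = Mul(Add(Rational(31936, 305), Rational(-1, 41528)), Rational(1, 17153)) = Mul(Rational(1326237903, 12666040), Rational(1, 17153)) = Rational(1326237903, 217260584120)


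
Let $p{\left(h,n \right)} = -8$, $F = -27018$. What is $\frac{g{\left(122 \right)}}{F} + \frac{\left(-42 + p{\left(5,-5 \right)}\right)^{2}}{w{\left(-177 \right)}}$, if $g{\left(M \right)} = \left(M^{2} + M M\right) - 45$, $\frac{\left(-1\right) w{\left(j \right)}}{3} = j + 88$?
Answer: $\frac{19869653}{2404602} \approx 8.2632$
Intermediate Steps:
$w{\left(j \right)} = -264 - 3 j$ ($w{\left(j \right)} = - 3 \left(j + 88\right) = - 3 \left(88 + j\right) = -264 - 3 j$)
$g{\left(M \right)} = -45 + 2 M^{2}$ ($g{\left(M \right)} = \left(M^{2} + M^{2}\right) - 45 = 2 M^{2} - 45 = -45 + 2 M^{2}$)
$\frac{g{\left(122 \right)}}{F} + \frac{\left(-42 + p{\left(5,-5 \right)}\right)^{2}}{w{\left(-177 \right)}} = \frac{-45 + 2 \cdot 122^{2}}{-27018} + \frac{\left(-42 - 8\right)^{2}}{-264 - -531} = \left(-45 + 2 \cdot 14884\right) \left(- \frac{1}{27018}\right) + \frac{\left(-50\right)^{2}}{-264 + 531} = \left(-45 + 29768\right) \left(- \frac{1}{27018}\right) + \frac{2500}{267} = 29723 \left(- \frac{1}{27018}\right) + 2500 \cdot \frac{1}{267} = - \frac{29723}{27018} + \frac{2500}{267} = \frac{19869653}{2404602}$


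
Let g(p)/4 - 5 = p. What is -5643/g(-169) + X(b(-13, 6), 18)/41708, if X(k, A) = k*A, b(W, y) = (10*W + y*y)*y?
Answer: 57174633/6840112 ≈ 8.3587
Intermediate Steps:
b(W, y) = y*(y² + 10*W) (b(W, y) = (10*W + y²)*y = (y² + 10*W)*y = y*(y² + 10*W))
g(p) = 20 + 4*p
X(k, A) = A*k
-5643/g(-169) + X(b(-13, 6), 18)/41708 = -5643/(20 + 4*(-169)) + (18*(6*(6² + 10*(-13))))/41708 = -5643/(20 - 676) + (18*(6*(36 - 130)))*(1/41708) = -5643/(-656) + (18*(6*(-94)))*(1/41708) = -5643*(-1/656) + (18*(-564))*(1/41708) = 5643/656 - 10152*1/41708 = 5643/656 - 2538/10427 = 57174633/6840112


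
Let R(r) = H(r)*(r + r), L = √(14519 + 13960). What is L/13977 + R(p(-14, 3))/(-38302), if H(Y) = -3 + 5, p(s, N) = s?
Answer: 28/19151 + √28479/13977 ≈ 0.013536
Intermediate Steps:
L = √28479 ≈ 168.76
H(Y) = 2
R(r) = 4*r (R(r) = 2*(r + r) = 2*(2*r) = 4*r)
L/13977 + R(p(-14, 3))/(-38302) = √28479/13977 + (4*(-14))/(-38302) = √28479*(1/13977) - 56*(-1/38302) = √28479/13977 + 28/19151 = 28/19151 + √28479/13977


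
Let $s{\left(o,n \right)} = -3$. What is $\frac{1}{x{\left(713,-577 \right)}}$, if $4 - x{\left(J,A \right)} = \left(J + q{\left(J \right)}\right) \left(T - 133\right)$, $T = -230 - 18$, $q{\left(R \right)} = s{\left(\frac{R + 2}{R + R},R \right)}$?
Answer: $\frac{1}{270514} \approx 3.6967 \cdot 10^{-6}$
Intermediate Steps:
$q{\left(R \right)} = -3$
$T = -248$
$x{\left(J,A \right)} = -1139 + 381 J$ ($x{\left(J,A \right)} = 4 - \left(J - 3\right) \left(-248 - 133\right) = 4 - \left(-3 + J\right) \left(-381\right) = 4 - \left(1143 - 381 J\right) = 4 + \left(-1143 + 381 J\right) = -1139 + 381 J$)
$\frac{1}{x{\left(713,-577 \right)}} = \frac{1}{-1139 + 381 \cdot 713} = \frac{1}{-1139 + 271653} = \frac{1}{270514}$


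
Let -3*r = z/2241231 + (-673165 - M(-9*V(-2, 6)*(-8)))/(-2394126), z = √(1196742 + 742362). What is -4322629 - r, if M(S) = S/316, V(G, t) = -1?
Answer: -2452693625929181/567407862 + 4*√13466/2241231 ≈ -4.3226e+6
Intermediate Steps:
M(S) = S/316 (M(S) = S*(1/316) = S/316)
z = 12*√13466 (z = √1939104 = 12*√13466 ≈ 1392.5)
r = -53180017/567407862 - 4*√13466/2241231 (r = -((12*√13466)/2241231 + (-673165 - -9*(-1)*(-8)/316)/(-2394126))/3 = -((12*√13466)*(1/2241231) + (-673165 - 9*(-8)/316)*(-1/2394126))/3 = -(4*√13466/747077 + (-673165 - (-72)/316)*(-1/2394126))/3 = -(4*√13466/747077 + (-673165 - 1*(-18/79))*(-1/2394126))/3 = -(4*√13466/747077 + (-673165 + 18/79)*(-1/2394126))/3 = -(4*√13466/747077 - 53180017/79*(-1/2394126))/3 = -(4*√13466/747077 + 53180017/189135954)/3 = -(53180017/189135954 + 4*√13466/747077)/3 = -53180017/567407862 - 4*√13466/2241231 ≈ -0.093932)
-4322629 - r = -4322629 - (-53180017/567407862 - 4*√13466/2241231) = -4322629 + (53180017/567407862 + 4*√13466/2241231) = -2452693625929181/567407862 + 4*√13466/2241231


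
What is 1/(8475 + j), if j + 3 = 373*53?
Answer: 1/28241 ≈ 3.5410e-5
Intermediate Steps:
j = 19766 (j = -3 + 373*53 = -3 + 19769 = 19766)
1/(8475 + j) = 1/(8475 + 19766) = 1/28241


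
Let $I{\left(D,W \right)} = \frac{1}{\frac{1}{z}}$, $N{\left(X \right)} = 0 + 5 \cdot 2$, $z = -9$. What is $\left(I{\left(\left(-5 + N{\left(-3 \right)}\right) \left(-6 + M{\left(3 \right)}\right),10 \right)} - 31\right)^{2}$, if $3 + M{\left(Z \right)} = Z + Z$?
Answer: $1600$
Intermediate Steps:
$N{\left(X \right)} = 10$ ($N{\left(X \right)} = 0 + 10 = 10$)
$M{\left(Z \right)} = -3 + 2 Z$ ($M{\left(Z \right)} = -3 + \left(Z + Z\right) = -3 + 2 Z$)
$I{\left(D,W \right)} = -9$ ($I{\left(D,W \right)} = \frac{1}{\frac{1}{-9}} = \frac{1}{- \frac{1}{9}} = -9$)
$\left(I{\left(\left(-5 + N{\left(-3 \right)}\right) \left(-6 + M{\left(3 \right)}\right),10 \right)} - 31\right)^{2} = \left(-9 - 31\right)^{2} = \left(-40\right)^{2} = 1600$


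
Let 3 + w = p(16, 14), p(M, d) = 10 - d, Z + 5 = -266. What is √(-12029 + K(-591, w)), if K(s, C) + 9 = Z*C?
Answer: I*√10141 ≈ 100.7*I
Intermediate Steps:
Z = -271 (Z = -5 - 266 = -271)
w = -7 (w = -3 + (10 - 1*14) = -3 + (10 - 14) = -3 - 4 = -7)
K(s, C) = -9 - 271*C
√(-12029 + K(-591, w)) = √(-12029 + (-9 - 271*(-7))) = √(-12029 + (-9 + 1897)) = √(-12029 + 1888) = √(-10141) = I*√10141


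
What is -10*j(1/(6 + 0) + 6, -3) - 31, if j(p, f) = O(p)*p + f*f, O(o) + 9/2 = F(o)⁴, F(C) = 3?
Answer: -9677/2 ≈ -4838.5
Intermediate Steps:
O(o) = 153/2 (O(o) = -9/2 + 3⁴ = -9/2 + 81 = 153/2)
j(p, f) = f² + 153*p/2 (j(p, f) = 153*p/2 + f*f = 153*p/2 + f² = f² + 153*p/2)
-10*j(1/(6 + 0) + 6, -3) - 31 = -10*((-3)² + 153*(1/(6 + 0) + 6)/2) - 31 = -10*(9 + 153*(1/6 + 6)/2) - 31 = -10*(9 + 153*(⅙ + 6)/2) - 31 = -10*(9 + (153/2)*(37/6)) - 31 = -10*(9 + 1887/4) - 31 = -10*1923/4 - 31 = -9615/2 - 31 = -9677/2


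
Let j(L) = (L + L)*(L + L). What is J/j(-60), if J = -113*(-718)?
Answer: 40567/7200 ≈ 5.6343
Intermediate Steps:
j(L) = 4*L² (j(L) = (2*L)*(2*L) = 4*L²)
J = 81134
J/j(-60) = 81134/((4*(-60)²)) = 81134/((4*3600)) = 81134/14400 = 81134*(1/14400) = 40567/7200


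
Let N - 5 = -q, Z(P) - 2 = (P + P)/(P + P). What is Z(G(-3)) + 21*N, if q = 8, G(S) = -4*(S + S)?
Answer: -60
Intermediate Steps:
G(S) = -8*S
Z(P) = 3 (Z(P) = 2 + (P + P)/(P + P) = 2 + (2*P)/((2*P)) = 2 + (2*P)*(1/(2*P)) = 2 + 1 = 3)
N = -3 (N = 5 - 1*8 = 5 - 8 = -3)
Z(G(-3)) + 21*N = 3 + 21*(-3) = 3 - 63 = -60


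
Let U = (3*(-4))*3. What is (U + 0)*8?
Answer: -288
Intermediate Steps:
U = -36 (U = -12*3 = -36)
(U + 0)*8 = (-36 + 0)*8 = -36*8 = -288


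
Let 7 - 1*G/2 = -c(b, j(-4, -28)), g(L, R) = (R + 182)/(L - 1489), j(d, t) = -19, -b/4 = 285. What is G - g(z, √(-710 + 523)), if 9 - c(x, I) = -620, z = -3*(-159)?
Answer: 643723/506 + I*√187/1012 ≈ 1272.2 + 0.013513*I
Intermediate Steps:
b = -1140 (b = -4*285 = -1140)
z = 477
c(x, I) = 629 (c(x, I) = 9 - 1*(-620) = 9 + 620 = 629)
g(L, R) = (182 + R)/(-1489 + L)
G = 1272 (G = 14 - (-2)*629 = 14 - 2*(-629) = 14 + 1258 = 1272)
G - g(z, √(-710 + 523)) = 1272 - (182 + √(-710 + 523))/(-1489 + 477) = 1272 - (182 + √(-187))/(-1012) = 1272 - (-1)*(182 + I*√187)/1012 = 1272 - (-91/506 - I*√187/1012) = 1272 + (91/506 + I*√187/1012) = 643723/506 + I*√187/1012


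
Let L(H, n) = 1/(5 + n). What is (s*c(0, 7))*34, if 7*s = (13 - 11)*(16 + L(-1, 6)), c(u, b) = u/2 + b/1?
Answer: 12036/11 ≈ 1094.2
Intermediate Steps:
c(u, b) = b + u/2 (c(u, b) = u*(½) + b*1 = u/2 + b = b + u/2)
s = 354/77 (s = ((13 - 11)*(16 + 1/(5 + 6)))/7 = (2*(16 + 1/11))/7 = (2*(177/11))/7 = (⅐)*(354/11) = 354/77 ≈ 4.5974)
(s*c(0, 7))*34 = (354*(7 + (½)*0)/77)*34 = (354*(7 + 0)/77)*34 = ((354/77)*7)*34 = (354/11)*34 = 12036/11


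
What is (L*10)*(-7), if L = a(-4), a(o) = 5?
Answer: -350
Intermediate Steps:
L = 5
(L*10)*(-7) = (5*10)*(-7) = 50*(-7) = -350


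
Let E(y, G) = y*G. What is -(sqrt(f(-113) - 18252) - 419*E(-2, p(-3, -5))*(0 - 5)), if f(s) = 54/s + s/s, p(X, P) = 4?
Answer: 16760 - I*sqrt(233053121)/113 ≈ 16760.0 - 135.1*I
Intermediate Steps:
f(s) = 1 + 54/s (f(s) = 54/s + 1 = 1 + 54/s)
E(y, G) = G*y
-(sqrt(f(-113) - 18252) - 419*E(-2, p(-3, -5))*(0 - 5)) = -(sqrt((54 - 113)/(-113) - 18252) - 419*(4*(-2))*(0 - 5)) = -(sqrt(-1/113*(-59) - 18252) - 419*(-8*(-5))) = -(sqrt(59/113 - 18252) - 419*40) = -(sqrt(-2062417/113) - 1*16760) = -(I*sqrt(233053121)/113 - 16760) = -(-16760 + I*sqrt(233053121)/113) = 16760 - I*sqrt(233053121)/113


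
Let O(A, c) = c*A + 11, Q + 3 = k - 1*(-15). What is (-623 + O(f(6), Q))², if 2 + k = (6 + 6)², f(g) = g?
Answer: 97344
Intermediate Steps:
k = 142 (k = -2 + (6 + 6)² = -2 + 12² = -2 + 144 = 142)
Q = 154 (Q = -3 + (142 - 1*(-15)) = -3 + (142 + 15) = -3 + 157 = 154)
O(A, c) = 11 + A*c (O(A, c) = A*c + 11 = 11 + A*c)
(-623 + O(f(6), Q))² = (-623 + (11 + 6*154))² = (-623 + (11 + 924))² = (-623 + 935)² = 312² = 97344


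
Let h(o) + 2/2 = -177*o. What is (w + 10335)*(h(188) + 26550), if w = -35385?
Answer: 168511350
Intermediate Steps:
h(o) = -1 - 177*o
(w + 10335)*(h(188) + 26550) = (-35385 + 10335)*((-1 - 177*188) + 26550) = -25050*((-1 - 33276) + 26550) = -25050*(-33277 + 26550) = -25050*(-6727) = 168511350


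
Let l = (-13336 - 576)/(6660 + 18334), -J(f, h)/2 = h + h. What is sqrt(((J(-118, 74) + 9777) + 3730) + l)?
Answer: sqrt(2063141114767)/12497 ≈ 114.94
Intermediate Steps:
J(f, h) = -4*h (J(f, h) = -2*(h + h) = -4*h)
l = -6956/12497 (l = -13912/24994 = -13912*1/24994 = -6956/12497 ≈ -0.55661)
sqrt(((J(-118, 74) + 9777) + 3730) + l) = sqrt(((-4*74 + 9777) + 3730) - 6956/12497) = sqrt(((-296 + 9777) + 3730) - 6956/12497) = sqrt((9481 + 3730) - 6956/12497) = sqrt(13211 - 6956/12497) = sqrt(165090911/12497) = sqrt(2063141114767)/12497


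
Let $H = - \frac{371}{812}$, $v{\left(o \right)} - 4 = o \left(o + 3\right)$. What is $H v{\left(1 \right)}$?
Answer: $- \frac{106}{29} \approx -3.6552$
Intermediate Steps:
$v{\left(o \right)} = 4 + o \left(3 + o\right)$ ($v{\left(o \right)} = 4 + o \left(o + 3\right) = 4 + o \left(3 + o\right)$)
$H = - \frac{53}{116}$ ($H = \left(-371\right) \frac{1}{812} = - \frac{53}{116} \approx -0.4569$)
$H v{\left(1 \right)} = - \frac{53 \left(4 + 1^{2} + 3 \cdot 1\right)}{116} = - \frac{53 \left(4 + 1 + 3\right)}{116} = \left(- \frac{53}{116}\right) 8 = - \frac{106}{29}$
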